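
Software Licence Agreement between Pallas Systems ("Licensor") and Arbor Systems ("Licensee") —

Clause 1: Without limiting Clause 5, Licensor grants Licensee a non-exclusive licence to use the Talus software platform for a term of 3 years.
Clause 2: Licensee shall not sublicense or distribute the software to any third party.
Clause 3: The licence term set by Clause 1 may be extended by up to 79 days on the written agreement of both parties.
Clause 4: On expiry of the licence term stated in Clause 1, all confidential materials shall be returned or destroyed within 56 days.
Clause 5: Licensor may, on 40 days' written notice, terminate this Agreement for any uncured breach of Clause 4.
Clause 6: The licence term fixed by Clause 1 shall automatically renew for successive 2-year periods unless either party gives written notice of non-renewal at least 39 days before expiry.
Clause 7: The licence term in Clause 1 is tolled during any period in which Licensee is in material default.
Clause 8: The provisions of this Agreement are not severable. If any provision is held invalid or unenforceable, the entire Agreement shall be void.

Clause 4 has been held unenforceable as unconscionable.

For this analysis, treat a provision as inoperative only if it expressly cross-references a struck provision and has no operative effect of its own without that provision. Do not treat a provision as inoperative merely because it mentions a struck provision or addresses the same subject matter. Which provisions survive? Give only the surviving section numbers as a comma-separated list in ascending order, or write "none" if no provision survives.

none

Clause 4 is struck. Clause 5 merely fixes the termination right for breach of Clause 4; with Clause 4 gone it has nothing to operate on and falls away. Clause 8 provides that the Agreement is not severable, so the invalidity of any one provision voids the entire Agreement. No provision of the Agreement survives.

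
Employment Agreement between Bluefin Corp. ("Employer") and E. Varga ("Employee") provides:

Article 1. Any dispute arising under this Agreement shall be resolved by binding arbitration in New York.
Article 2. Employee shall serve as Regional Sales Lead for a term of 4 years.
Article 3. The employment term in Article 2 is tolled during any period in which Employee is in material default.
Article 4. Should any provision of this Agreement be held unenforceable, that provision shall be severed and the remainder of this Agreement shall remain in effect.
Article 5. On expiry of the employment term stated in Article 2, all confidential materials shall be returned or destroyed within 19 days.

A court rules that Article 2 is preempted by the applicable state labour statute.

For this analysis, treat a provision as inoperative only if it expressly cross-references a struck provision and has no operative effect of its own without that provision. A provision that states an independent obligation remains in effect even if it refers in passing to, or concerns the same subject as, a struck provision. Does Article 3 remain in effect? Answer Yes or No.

Article 2 is struck. Article 3 has no operative effect of its own apart from Article 2 and is therefore inoperative. Article 5 merely fixes the return obligation tied to Article 2; with Article 2 gone it has nothing to operate on and falls away. Under the severability clause in Article 4, the remaining provisions continue in force. The provisions still in force are Article 1 and Article 4. Article 3 is among the inoperative provisions, so the answer is no.

No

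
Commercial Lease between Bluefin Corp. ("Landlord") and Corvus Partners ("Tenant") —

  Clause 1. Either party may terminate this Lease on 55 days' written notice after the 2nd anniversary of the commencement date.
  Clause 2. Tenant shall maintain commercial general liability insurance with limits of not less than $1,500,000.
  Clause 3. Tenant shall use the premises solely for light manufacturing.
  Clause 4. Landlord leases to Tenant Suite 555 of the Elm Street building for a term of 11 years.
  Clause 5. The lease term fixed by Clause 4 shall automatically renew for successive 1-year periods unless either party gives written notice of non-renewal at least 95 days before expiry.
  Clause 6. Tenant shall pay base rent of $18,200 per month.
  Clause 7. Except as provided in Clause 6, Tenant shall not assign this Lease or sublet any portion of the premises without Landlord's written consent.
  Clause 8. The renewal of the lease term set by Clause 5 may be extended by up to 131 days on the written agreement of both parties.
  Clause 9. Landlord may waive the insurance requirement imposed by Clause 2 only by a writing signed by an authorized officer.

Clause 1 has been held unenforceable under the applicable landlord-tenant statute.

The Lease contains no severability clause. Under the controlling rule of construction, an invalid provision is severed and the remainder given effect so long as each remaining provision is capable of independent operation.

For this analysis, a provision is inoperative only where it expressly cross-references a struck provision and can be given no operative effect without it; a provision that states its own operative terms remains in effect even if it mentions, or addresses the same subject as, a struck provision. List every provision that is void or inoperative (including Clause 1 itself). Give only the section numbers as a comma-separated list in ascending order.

Clause 1 is struck. No other provision's operative terms depend on Clause 1. With no severability clause, the stated default rule severs what cannot stand and enforces each remaining provision that can operate on its own. That leaves Clause 2, Clause 3, Clause 4, Clause 5, Clause 6, Clause 7, Clause 8, and Clause 9 in effect.

1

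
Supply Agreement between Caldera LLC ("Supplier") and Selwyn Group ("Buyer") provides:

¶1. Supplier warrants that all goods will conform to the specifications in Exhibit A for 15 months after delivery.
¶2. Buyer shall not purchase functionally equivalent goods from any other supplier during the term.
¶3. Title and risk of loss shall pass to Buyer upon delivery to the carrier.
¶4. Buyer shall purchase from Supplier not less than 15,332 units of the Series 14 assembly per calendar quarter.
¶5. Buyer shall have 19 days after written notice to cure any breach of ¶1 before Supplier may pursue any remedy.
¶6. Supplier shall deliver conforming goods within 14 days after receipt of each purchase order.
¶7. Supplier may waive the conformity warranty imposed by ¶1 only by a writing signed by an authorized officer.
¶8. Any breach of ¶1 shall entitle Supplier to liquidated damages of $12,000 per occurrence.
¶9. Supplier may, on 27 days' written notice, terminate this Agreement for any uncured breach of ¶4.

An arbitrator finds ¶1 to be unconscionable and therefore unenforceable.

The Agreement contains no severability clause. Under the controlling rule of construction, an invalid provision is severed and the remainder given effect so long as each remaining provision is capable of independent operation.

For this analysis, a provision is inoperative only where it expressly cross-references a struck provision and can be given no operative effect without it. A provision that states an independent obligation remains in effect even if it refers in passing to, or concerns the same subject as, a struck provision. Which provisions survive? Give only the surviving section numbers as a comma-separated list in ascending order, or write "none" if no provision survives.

2, 3, 4, 6, 9

¶1 is struck. The only function of ¶5 is the cure period for breach of ¶1, so it cannot stand once ¶1 is removed. ¶7 has no operative effect of its own apart from ¶1 and is therefore inoperative. ¶8 has no operative effect of its own apart from ¶1 and is therefore inoperative. Under the stated default rule, only provisions that cannot operate independently fall away; the rest are enforced. That leaves ¶2, ¶3, ¶4, ¶6, and ¶9 in effect.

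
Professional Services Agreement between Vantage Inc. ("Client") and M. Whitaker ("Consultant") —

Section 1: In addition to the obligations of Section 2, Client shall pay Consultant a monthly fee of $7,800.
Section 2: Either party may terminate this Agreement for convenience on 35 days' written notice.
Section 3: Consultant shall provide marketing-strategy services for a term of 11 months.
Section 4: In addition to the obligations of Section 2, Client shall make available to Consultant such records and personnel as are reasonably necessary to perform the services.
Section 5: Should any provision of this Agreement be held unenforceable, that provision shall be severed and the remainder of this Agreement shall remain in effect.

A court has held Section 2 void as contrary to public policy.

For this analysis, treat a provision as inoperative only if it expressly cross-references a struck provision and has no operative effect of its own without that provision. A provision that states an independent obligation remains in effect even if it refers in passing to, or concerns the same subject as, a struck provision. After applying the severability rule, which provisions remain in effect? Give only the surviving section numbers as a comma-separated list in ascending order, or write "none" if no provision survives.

1, 3, 4, 5

Section 2 is struck. Although Section 4 refers to Section 2, its operative terms do not depend on Section 2, so it remains in effect. Section 1 mentions Section 2 but its own obligation stands independently of Section 2, so Section 1 is not affected. No other provision's operative terms depend on Section 2. Under the severability clause in Section 5, the remaining provisions continue in force. The provisions still in force are Section 1, Section 3, Section 4, and Section 5.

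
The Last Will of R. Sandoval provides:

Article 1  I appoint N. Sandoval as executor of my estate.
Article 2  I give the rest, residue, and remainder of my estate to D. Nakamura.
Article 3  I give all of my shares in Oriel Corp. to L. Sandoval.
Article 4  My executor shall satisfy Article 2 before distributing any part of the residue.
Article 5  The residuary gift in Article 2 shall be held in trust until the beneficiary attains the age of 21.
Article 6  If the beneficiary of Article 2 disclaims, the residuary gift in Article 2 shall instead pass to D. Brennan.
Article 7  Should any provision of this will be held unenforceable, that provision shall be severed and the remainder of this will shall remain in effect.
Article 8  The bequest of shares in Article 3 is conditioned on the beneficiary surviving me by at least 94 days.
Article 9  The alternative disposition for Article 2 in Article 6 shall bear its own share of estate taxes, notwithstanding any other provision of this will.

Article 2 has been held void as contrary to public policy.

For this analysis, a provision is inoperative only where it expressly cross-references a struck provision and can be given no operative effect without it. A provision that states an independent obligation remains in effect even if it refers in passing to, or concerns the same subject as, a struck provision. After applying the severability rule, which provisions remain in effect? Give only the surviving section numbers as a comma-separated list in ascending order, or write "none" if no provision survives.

Article 2 is struck. Article 4 merely fixes the priority direction for Article 2; with Article 2 gone it has nothing to operate on and falls away. Article 5 has no operative effect of its own apart from Article 2 and is therefore inoperative. Article 6 has no operative effect of its own apart from Article 2 and is therefore inoperative. The only function of Article 9 is the tax charge on Article 6, so it cannot stand once Article 6 is removed. Article 7 is a severability clause and preserves every provision that can still be given independent effect. Article 1, Article 3, Article 7, and Article 8 remain in effect.

1, 3, 7, 8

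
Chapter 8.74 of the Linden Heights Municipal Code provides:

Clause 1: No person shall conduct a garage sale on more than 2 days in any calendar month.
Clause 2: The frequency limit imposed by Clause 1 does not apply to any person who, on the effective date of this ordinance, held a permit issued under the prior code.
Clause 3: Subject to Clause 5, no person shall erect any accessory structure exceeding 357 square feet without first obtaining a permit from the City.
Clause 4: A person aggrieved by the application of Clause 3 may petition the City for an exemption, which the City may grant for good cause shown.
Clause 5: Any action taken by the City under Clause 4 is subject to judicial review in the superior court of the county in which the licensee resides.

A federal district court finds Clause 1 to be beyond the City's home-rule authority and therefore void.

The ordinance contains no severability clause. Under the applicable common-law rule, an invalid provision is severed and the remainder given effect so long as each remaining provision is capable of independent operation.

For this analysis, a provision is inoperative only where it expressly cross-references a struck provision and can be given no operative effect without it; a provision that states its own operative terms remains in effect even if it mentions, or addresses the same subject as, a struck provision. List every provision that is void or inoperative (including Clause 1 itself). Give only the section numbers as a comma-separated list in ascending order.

1, 2

Clause 1 is struck. Clause 2 has no operative effect of its own apart from Clause 1 and is therefore inoperative. With no severability clause, the stated default rule severs what cannot stand and enforces each remaining provision that can operate on its own. That leaves Clause 3, Clause 4, and Clause 5 in effect.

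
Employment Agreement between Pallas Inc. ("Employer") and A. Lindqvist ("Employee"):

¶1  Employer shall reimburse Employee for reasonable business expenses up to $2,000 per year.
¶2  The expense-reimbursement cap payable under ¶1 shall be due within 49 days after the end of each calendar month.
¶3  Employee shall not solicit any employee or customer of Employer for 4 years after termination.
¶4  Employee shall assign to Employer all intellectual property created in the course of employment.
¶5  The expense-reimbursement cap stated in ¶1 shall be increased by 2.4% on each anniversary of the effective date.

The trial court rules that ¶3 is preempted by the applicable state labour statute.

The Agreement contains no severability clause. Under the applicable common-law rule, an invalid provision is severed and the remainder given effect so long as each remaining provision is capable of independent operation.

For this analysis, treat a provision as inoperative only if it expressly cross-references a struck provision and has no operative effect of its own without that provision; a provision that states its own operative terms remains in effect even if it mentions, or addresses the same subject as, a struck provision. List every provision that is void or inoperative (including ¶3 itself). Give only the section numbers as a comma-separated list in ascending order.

¶3 is struck. Nothing else in the Agreement is defined by reference to ¶3. With no severability clause, the stated default rule severs what cannot stand and enforces each remaining provision that can operate on its own. That leaves ¶1, ¶2, ¶4, and ¶5 in effect.

3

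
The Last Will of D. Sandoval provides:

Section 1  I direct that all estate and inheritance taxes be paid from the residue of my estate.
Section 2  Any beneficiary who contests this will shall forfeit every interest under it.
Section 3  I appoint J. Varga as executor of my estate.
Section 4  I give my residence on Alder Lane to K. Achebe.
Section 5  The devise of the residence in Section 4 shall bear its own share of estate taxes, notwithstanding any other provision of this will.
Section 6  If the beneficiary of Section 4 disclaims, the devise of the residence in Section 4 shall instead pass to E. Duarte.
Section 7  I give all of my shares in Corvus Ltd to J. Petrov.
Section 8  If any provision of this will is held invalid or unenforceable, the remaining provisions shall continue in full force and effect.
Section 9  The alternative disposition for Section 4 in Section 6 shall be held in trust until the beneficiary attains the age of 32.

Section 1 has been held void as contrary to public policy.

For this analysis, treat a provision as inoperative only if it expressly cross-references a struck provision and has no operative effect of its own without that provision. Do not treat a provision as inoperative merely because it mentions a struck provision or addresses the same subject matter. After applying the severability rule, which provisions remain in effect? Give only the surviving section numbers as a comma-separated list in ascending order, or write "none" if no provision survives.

2, 3, 4, 5, 6, 7, 8, 9

Section 1 is struck. No other provision's operative terms depend on Section 1. Section 8 is a severability clause and preserves every provision that can still be given independent effect. Section 2, Section 3, Section 4, Section 5, Section 6, Section 7, Section 8, and Section 9 remain in effect.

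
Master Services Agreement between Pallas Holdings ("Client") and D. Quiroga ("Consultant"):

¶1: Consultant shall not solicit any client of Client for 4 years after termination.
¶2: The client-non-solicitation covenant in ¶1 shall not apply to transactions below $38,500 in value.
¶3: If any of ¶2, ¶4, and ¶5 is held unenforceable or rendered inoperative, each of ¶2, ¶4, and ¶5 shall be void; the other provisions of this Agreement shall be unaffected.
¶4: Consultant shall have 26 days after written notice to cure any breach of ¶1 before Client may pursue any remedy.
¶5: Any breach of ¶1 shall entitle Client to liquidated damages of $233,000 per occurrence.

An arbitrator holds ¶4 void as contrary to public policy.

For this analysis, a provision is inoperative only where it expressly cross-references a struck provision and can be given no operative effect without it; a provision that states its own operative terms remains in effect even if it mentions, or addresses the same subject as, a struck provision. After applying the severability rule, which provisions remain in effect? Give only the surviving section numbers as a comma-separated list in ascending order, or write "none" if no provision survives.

¶4 is struck. Nothing else in the Agreement is defined by reference to ¶4. ¶3 declares ¶2, ¶4, and ¶5 mutually dependent; since one of them has fallen, all of them are of no effect. That brings down ¶2 and ¶5 as well. The remainder continues in force under ¶3. That leaves ¶1 and ¶3 in effect.

1, 3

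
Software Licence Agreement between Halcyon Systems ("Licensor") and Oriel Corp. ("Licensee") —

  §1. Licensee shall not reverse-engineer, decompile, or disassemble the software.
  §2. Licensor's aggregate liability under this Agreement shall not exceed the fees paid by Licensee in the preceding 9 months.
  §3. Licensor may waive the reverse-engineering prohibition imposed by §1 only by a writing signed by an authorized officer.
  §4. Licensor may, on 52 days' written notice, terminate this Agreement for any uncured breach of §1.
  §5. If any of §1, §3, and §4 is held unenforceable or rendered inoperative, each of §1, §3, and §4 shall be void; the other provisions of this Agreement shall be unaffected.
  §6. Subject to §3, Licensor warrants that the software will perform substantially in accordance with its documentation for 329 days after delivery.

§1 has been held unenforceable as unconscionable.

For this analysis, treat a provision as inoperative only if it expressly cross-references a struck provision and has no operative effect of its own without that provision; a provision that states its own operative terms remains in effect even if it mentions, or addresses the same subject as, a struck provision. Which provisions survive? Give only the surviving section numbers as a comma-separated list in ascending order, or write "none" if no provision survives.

2, 5, 6

§1 is struck. The only function of §3 is the waiver condition for §1, so it cannot stand once §1 is removed. The only function of §4 is the termination right for breach of §1, so it cannot stand once §1 is removed. Although §6 refers to §3, its operative terms do not depend on §3, so it remains in effect. §5 declares §1, §3, and §4 mutually dependent; since one of them has fallen, all of them are of no effect. The remainder continues in force under §5. That leaves §2, §5, and §6 in effect.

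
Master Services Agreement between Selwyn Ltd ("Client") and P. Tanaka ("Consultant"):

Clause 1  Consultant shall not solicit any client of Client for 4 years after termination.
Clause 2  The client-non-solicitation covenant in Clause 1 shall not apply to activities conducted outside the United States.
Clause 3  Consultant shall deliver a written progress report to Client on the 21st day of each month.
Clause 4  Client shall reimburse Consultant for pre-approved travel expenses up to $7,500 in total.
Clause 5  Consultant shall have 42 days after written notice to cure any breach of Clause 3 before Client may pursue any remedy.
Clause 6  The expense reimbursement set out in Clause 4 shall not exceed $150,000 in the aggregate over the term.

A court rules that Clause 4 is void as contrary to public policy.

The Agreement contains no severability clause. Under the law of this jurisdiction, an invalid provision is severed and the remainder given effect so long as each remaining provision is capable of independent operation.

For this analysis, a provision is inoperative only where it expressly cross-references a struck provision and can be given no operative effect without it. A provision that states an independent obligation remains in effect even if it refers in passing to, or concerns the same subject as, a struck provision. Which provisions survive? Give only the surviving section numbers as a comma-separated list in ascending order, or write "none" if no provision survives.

Clause 4 is struck. Clause 6 does nothing except set the aggregate cap on the expense reimbursement by reference to Clause 4; with Clause 4 gone it has no independent effect and is inoperative. With no severability clause, the stated default rule severs what cannot stand and enforces each remaining provision that can operate on its own. Clause 1, Clause 2, Clause 3, and Clause 5 remain in effect.

1, 2, 3, 5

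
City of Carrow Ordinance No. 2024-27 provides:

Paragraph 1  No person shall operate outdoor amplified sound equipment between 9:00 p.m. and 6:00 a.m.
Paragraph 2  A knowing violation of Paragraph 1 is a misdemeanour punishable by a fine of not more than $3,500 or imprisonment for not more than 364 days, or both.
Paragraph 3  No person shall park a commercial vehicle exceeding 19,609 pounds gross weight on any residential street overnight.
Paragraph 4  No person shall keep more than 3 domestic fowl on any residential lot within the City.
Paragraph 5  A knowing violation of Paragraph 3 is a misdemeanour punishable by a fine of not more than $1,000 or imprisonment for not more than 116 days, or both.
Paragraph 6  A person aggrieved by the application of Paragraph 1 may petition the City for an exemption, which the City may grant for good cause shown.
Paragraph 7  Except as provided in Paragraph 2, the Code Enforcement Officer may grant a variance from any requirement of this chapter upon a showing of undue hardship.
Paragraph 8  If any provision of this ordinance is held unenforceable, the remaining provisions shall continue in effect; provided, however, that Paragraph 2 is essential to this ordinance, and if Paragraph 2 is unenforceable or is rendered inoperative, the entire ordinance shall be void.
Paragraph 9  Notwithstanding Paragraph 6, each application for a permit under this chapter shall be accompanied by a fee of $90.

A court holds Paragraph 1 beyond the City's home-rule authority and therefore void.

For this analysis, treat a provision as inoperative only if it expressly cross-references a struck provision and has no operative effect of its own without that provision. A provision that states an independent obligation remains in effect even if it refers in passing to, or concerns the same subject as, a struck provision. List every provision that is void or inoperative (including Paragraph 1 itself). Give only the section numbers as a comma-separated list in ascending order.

1, 2, 3, 4, 5, 6, 7, 8, 9

Paragraph 1 is struck. Paragraph 2 merely fixes the criminal penalty for violating Paragraph 1; with Paragraph 1 gone it has nothing to operate on and falls away. Paragraph 6 operates only by reference to Paragraph 1, so it falls with Paragraph 1. Paragraph 8 makes Paragraph 2 an essential term, and Paragraph 2 has been rendered inoperative by the cascade; under Paragraph 8, the entire ordinance is therefore void. No provision of the ordinance survives.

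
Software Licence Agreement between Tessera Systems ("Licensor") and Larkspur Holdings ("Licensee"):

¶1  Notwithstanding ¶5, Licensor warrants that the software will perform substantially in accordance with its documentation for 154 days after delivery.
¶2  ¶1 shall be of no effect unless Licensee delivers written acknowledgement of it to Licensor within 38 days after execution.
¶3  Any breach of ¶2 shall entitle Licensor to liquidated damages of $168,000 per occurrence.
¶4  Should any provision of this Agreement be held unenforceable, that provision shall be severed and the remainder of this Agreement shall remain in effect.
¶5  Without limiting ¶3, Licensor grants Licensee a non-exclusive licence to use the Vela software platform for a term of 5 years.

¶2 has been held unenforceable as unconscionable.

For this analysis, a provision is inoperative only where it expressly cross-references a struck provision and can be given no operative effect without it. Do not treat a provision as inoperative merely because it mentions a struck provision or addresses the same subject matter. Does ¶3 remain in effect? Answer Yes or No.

¶2 is struck. ¶3 does nothing except set the liquidated-damages amount by reference to ¶2; with ¶2 gone it has no independent effect and is inoperative. ¶5 mentions ¶3 but its own obligation stands independently of ¶3, so ¶5 is not affected. Under the severability clause in ¶4, the remaining provisions continue in force. That leaves ¶1, ¶4, and ¶5 in effect. ¶3 is among the inoperative provisions, so the answer is no.

No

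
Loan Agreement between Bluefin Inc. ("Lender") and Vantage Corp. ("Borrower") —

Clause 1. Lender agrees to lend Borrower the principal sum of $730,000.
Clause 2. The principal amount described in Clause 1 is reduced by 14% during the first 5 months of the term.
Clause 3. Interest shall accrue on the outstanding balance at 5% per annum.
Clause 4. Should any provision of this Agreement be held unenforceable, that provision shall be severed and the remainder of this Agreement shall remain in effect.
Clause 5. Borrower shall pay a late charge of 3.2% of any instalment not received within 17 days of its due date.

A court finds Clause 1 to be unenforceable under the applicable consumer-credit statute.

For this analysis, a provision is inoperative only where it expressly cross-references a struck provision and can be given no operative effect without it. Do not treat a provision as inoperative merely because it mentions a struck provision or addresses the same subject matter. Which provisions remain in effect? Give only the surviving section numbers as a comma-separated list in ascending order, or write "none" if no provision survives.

Clause 1 is struck. Clause 2 operates only by reference to Clause 1, so it falls with Clause 1. Clause 4 is a severability clause and preserves every provision that can still be given independent effect. That leaves Clause 3, Clause 4, and Clause 5 in effect.

3, 4, 5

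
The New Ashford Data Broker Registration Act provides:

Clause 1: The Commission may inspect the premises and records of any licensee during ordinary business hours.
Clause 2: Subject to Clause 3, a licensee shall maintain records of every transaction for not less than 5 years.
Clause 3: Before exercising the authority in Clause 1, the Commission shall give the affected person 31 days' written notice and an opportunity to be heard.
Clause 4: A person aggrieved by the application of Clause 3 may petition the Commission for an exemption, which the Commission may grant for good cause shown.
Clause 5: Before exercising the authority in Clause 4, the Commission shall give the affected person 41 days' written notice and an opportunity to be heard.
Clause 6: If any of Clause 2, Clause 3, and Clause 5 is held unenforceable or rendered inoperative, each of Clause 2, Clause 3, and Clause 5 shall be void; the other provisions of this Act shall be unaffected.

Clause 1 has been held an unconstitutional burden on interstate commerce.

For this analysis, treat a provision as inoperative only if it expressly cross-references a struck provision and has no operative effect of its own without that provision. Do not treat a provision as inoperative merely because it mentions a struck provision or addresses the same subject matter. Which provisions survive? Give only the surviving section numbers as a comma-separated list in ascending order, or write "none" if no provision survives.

6

Clause 1 is struck. The only function of Clause 3 is the notice-and-hearing requirement for Clause 1, so it cannot stand once Clause 1 is removed. Clause 4 operates only by reference to Clause 3, so it falls with Clause 3. Clause 5 operates only by reference to Clause 4, so it falls with Clause 4. Clause 6 declares Clause 2, Clause 3, and Clause 5 mutually dependent; since one of them has fallen, all of them are of no effect. That brings down Clause 2 as well. The remainder continues in force under Clause 6. Only Clause 6 remains in effect.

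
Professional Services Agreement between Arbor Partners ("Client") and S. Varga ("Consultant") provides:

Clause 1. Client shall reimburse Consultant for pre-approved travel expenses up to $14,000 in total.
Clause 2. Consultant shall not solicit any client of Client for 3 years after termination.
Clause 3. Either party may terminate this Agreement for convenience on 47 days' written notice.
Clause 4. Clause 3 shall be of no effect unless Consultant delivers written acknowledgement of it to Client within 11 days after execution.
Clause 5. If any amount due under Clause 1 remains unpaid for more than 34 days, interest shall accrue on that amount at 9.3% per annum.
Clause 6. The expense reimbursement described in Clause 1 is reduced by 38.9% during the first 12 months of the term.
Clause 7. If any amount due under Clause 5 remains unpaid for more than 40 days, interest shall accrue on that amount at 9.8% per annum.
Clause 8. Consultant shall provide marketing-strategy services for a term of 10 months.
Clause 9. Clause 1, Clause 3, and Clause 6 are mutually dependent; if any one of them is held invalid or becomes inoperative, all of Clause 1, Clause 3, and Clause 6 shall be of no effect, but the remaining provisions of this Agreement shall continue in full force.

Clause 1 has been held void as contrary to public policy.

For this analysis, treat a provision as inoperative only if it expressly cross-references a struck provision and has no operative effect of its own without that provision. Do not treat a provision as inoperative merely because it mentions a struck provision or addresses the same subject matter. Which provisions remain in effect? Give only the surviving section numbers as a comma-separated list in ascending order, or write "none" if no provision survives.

Clause 1 is struck. Clause 5 operates only by reference to Clause 1, so it falls with Clause 1. Clause 6 has no operative effect of its own apart from Clause 1 and is therefore inoperative. Clause 7 has no operative effect of its own apart from Clause 5 and is therefore inoperative. Clause 9 declares Clause 1, Clause 3, and Clause 6 mutually dependent; since one of them has fallen, all of them are of no effect. That brings down Clause 3 as well. Clause 4 in turn depends solely on a provision now struck and likewise falls. The remainder continues in force under Clause 9. That leaves Clause 2, Clause 8, and Clause 9 in effect.

2, 8, 9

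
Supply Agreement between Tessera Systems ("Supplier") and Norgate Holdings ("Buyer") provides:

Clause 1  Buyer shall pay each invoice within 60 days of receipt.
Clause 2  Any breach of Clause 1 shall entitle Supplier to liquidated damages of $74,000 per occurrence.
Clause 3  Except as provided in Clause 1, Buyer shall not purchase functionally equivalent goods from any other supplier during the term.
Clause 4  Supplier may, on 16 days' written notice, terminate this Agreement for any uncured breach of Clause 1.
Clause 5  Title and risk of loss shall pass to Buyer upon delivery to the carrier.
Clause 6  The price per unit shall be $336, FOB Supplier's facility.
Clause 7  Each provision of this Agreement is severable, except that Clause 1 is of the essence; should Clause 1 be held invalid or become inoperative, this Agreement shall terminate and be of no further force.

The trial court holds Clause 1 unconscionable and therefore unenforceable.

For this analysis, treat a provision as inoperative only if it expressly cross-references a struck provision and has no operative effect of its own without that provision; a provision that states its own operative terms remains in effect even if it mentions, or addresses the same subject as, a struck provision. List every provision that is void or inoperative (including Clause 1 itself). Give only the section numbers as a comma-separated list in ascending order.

Clause 1 is struck. The whole of Clause 2 is the liquidated-damages amount, defined by reference to Clause 1, so Clause 2 cannot stand once Clause 1 is removed. Clause 4 merely fixes the termination right for breach of Clause 1; with Clause 1 gone it has nothing to operate on and falls away. Clause 7 makes Clause 1 an essential term, and Clause 1 is the provision held invalid; under Clause 7, the entire Agreement is therefore void. No provision of the Agreement survives.

1, 2, 3, 4, 5, 6, 7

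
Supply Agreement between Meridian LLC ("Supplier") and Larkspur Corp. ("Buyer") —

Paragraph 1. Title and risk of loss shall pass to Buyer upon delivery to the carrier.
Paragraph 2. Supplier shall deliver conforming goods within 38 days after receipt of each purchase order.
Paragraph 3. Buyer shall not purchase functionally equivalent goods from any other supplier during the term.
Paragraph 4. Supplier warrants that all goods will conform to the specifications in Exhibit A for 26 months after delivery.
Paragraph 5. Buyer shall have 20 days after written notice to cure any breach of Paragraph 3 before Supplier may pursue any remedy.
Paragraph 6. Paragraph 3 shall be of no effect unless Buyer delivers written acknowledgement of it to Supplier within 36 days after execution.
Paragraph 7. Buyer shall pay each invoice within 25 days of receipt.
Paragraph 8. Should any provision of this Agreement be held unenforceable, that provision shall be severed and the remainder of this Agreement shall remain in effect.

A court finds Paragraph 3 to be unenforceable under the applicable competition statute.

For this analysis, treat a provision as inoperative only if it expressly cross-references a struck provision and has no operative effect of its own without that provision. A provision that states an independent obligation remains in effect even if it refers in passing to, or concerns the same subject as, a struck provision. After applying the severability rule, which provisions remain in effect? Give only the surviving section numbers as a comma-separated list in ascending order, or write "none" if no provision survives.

1, 2, 4, 7, 8

Paragraph 3 is struck. The only function of Paragraph 5 is the cure period for breach of Paragraph 3, so it cannot stand once Paragraph 3 is removed. Paragraph 6 operates only by reference to Paragraph 3, so it falls with Paragraph 3. Paragraph 8 is a severability clause and preserves every provision that can still be given independent effect. That leaves Paragraph 1, Paragraph 2, Paragraph 4, Paragraph 7, and Paragraph 8 in effect.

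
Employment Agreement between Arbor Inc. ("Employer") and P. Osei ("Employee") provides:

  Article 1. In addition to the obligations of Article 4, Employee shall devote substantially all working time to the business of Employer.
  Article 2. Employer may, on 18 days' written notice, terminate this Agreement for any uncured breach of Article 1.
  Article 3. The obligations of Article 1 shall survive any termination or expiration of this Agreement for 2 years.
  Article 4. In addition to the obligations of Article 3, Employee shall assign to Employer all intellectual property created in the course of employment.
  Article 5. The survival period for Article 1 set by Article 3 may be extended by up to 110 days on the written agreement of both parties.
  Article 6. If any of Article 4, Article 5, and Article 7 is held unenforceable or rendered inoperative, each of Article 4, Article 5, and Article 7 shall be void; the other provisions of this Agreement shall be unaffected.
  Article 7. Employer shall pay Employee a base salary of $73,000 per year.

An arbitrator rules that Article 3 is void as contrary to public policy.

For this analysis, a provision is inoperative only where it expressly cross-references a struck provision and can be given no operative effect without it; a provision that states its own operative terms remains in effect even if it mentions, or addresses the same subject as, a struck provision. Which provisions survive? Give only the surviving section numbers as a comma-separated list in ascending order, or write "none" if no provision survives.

Article 3 is struck. Article 5 does nothing except set the extension of the survival period for Article 1 by reference to Article 3; with Article 3 gone it has no independent effect and is inoperative. Although Article 1 refers to Article 4, its operative terms do not depend on Article 4, so it remains in effect. Article 6 declares Article 4, Article 5, and Article 7 mutually dependent; since one of them has fallen, all of them are of no effect. That brings down Article 4 and Article 7 as well. The remainder continues in force under Article 6. That leaves Article 1, Article 2, and Article 6 in effect.

1, 2, 6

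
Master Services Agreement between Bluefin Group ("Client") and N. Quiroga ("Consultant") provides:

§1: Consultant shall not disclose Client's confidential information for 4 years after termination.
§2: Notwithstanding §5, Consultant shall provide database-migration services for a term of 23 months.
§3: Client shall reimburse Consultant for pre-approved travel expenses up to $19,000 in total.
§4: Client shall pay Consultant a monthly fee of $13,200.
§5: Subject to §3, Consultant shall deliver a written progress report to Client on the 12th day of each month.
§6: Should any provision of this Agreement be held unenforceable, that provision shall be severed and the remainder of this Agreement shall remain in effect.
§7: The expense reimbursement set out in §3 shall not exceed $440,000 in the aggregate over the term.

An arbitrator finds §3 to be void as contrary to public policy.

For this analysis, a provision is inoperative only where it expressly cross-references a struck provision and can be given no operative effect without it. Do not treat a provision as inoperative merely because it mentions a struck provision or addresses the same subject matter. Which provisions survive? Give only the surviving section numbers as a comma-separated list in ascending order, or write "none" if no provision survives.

§3 is struck. §7 does nothing except set the aggregate cap on the expense reimbursement by reference to §3; with §3 gone it has no independent effect and is inoperative. Although §5 refers to §3, its operative terms do not depend on §3, so it remains in effect. Under the severability clause in §6, the remaining provisions continue in force. §1, §2, §4, §5, and §6 remain in effect.

1, 2, 4, 5, 6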